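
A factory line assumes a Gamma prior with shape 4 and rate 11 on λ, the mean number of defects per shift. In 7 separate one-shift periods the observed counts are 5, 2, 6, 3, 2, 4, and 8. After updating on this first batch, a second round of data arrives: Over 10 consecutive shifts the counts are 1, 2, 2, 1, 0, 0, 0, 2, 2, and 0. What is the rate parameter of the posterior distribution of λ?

28

Total count: 5 + 2 + 6 + 3 + 2 + 4 + 8 = 30.
Total exposure: 7 shifts.
After the first batch: Gamma(4 + 30, 11 + 7) = Gamma(34, 18).
Total count: 1 + 2 + 2 + 1 + 0 + 0 + 0 + 2 + 2 + 0 = 10.
Total exposure: 10 shifts.
After the second batch: Gamma(34 + 10, 18 + 10) = Gamma(44, 28).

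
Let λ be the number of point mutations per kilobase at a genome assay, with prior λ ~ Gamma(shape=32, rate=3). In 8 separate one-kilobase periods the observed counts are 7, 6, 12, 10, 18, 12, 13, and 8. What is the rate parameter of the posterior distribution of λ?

11

Total count: 7 + 6 + 12 + 10 + 18 + 12 + 13 + 8 = 86.
Total exposure: 8 kilobases.
Gamma(α, β) with Poisson data over total exposure Σt gives posterior Gamma(α+Σx, β+Σt) = Gamma(118, 11).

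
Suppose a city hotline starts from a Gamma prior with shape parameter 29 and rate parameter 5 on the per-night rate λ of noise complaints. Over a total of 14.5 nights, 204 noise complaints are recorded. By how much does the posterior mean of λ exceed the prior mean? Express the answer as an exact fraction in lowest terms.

1199/195

Total count 204 over total exposure 14.5 nights.
Gamma(α, β) with Poisson data over total exposure Σt gives posterior Gamma(α+Σx, β+Σt) = Gamma(233, 39/2).
Posterior mean = 233/(39/2) = 466/39; prior mean = 29/5 = 29/5. Difference = 466/39 − 29/5 = 1199/195.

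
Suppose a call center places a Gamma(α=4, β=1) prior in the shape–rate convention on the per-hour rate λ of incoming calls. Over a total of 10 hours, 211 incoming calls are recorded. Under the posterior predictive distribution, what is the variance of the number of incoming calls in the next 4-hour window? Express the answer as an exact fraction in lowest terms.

Total count 211 over total exposure 10 hours.
The Gamma prior is conjugate for the Poisson rate, so λ | data ~ Gamma(4+211, 1+10) = Gamma(215, 11).
The posterior predictive for a window of length T is Negative Binomial with variance T·α'·(β'+T)/β'² = 4·215·15/121 = 12900/121.

12900/121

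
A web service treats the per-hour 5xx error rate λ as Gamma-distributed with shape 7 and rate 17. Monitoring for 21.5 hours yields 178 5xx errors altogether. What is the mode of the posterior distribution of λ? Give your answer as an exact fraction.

368/77

Total count 178 over total exposure 21.5 hours.
Posterior: α' = 7 + 178 = 185, β' = 17 + 21.5 = 77/2.
Posterior mode = (α'−1)/β' = 184/(77/2) = 368/77.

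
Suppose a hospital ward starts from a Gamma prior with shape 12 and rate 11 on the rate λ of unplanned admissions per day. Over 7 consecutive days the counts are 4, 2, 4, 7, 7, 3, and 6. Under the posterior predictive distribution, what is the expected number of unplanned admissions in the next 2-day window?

Total count: 4 + 2 + 4 + 7 + 7 + 3 + 6 = 33.
Total exposure: 7 days.
Posterior: α' = 12 + 33 = 45, β' = 11 + 7 = 18.
Predictive mean over a 2-day window = T·E[λ|data] = 2·45/18 = 5.

5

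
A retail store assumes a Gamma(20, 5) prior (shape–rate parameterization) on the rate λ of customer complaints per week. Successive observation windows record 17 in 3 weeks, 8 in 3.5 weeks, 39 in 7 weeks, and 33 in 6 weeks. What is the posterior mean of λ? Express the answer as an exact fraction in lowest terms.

234/49

Total count: 17 + 8 + 39 + 33 = 97.
Total exposure: 3 + 3.5 + 7 + 6 = 19.5 weeks.
Gamma(α, β) with Poisson data over total exposure Σt gives posterior Gamma(α+Σx, β+Σt) = Gamma(117, 49/2).
Posterior mean = α'/β' = 117/(49/2) = 234/49.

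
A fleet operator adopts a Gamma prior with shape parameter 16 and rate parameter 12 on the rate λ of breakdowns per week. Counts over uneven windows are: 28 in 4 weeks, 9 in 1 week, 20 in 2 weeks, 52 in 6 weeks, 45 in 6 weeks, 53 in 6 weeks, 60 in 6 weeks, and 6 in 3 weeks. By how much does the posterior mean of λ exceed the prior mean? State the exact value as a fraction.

683/138

Total count: 28 + 9 + 20 + 52 + 45 + 53 + 60 + 6 = 273.
Total exposure: 4 + 1 + 2 + 6 + 6 + 6 + 6 + 3 = 34 weeks.
The Gamma prior is conjugate for the Poisson rate, so λ | data ~ Gamma(16+273, 12+34) = Gamma(289, 46).
Posterior mean = 289/46 = 289/46; prior mean = 16/12 = 4/3. Difference = 289/46 − 4/3 = 683/138.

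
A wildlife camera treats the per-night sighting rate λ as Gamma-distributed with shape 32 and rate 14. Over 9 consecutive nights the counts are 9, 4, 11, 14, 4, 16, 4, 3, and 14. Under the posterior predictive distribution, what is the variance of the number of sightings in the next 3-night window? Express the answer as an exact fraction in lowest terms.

Total count: 9 + 4 + 11 + 14 + 4 + 16 + 4 + 3 + 14 = 79.
Total exposure: 9 nights.
Posterior: α' = 32 + 79 = 111, β' = 14 + 9 = 23.
The posterior predictive for a window of length T is Negative Binomial with variance T·α'·(β'+T)/β'² = 3·111·26/529 = 8658/529.

8658/529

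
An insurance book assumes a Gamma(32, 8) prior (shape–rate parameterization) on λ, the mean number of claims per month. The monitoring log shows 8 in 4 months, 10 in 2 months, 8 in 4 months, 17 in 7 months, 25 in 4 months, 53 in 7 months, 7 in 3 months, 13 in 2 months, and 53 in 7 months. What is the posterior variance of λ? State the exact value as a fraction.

113/1152

Total count: 8 + 10 + 8 + 17 + 25 + 53 + 7 + 13 + 53 = 194.
Total exposure: 4 + 2 + 4 + 7 + 4 + 7 + 3 + 2 + 7 = 40 months.
Conjugate update: add total count to the shape and total exposure to the rate, giving Gamma(226, 48).
Posterior variance = α'/β'² = 226/2304 = 113/1152.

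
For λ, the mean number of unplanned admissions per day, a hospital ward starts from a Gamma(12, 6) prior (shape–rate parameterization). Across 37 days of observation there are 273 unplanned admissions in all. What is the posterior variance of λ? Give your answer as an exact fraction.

Total count 273 over total exposure 37 days.
The Gamma prior is conjugate for the Poisson rate, so λ | data ~ Gamma(12+273, 6+37) = Gamma(285, 43).
Posterior variance = α'/β'² = 285/1849.

285/1849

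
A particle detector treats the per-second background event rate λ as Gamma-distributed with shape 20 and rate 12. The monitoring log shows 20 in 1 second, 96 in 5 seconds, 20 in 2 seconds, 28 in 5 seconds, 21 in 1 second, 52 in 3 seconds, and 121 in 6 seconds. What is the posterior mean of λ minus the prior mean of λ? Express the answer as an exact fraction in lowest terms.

Total count: 20 + 96 + 20 + 28 + 21 + 52 + 121 = 358.
Total exposure: 1 + 5 + 2 + 5 + 1 + 3 + 6 = 23 seconds.
Conjugate update: add total count to the shape and total exposure to the rate, giving Gamma(378, 35).
Posterior mean = 378/35 = 54/5; prior mean = 20/12 = 5/3. Difference = 54/5 − 5/3 = 137/15.

137/15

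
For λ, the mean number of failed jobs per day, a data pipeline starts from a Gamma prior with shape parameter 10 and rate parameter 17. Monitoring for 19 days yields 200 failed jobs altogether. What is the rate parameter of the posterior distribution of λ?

36

Total count 200 over total exposure 19 days.
Gamma(α, β) with Poisson data over total exposure Σt gives posterior Gamma(α+Σx, β+Σt) = Gamma(210, 36).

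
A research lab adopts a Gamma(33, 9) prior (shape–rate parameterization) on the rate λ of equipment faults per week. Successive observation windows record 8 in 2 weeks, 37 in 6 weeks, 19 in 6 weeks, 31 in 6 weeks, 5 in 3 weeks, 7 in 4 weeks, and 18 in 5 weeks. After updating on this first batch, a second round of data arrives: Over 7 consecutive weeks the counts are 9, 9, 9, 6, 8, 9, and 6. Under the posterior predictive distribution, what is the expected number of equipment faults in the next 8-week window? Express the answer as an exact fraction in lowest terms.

107/3

Total count: 8 + 37 + 19 + 31 + 5 + 7 + 18 = 125.
Total exposure: 2 + 6 + 6 + 6 + 3 + 4 + 5 = 32 weeks.
After the first batch: Gamma(33 + 125, 9 + 32) = Gamma(158, 41).
Total count: 9 + 9 + 9 + 6 + 8 + 9 + 6 = 56.
Total exposure: 7 weeks.
After the second batch: Gamma(158 + 56, 41 + 7) = Gamma(214, 48).
Predictive mean over an 8-week window = T·E[λ|data] = 8·214/48 = 107/3.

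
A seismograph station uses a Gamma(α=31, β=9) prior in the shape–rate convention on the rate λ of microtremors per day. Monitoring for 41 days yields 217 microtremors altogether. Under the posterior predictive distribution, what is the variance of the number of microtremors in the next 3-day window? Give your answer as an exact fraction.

Total count 217 over total exposure 41 days.
Conjugate update: add total count to the shape and total exposure to the rate, giving Gamma(248, 50).
The posterior predictive for a window of length T is Negative Binomial with variance T·α'·(β'+T)/β'² = 3·248·53/2500 = 9858/625.

9858/625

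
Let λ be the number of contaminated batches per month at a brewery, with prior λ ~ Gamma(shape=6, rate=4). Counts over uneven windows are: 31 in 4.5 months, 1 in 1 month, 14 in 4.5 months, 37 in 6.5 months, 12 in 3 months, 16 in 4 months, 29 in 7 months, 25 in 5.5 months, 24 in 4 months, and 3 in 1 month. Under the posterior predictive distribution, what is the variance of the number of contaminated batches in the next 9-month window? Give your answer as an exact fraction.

1188/25

Total count: 31 + 1 + 14 + 37 + 12 + 16 + 29 + 25 + 24 + 3 = 192.
Total exposure: 4.5 + 1 + 4.5 + 6.5 + 3 + 4 + 7 + 5.5 + 4 + 1 = 41 months.
Conjugate update: add total count to the shape and total exposure to the rate, giving Gamma(198, 45).
The posterior predictive for a window of length T is Negative Binomial with variance T·α'·(β'+T)/β'² = 9·198·54/2025 = 1188/25.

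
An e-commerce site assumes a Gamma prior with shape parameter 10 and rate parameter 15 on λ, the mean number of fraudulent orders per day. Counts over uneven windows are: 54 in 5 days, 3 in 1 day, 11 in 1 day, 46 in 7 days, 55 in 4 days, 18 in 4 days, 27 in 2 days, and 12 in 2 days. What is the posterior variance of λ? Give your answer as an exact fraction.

236/1681

Total count: 54 + 3 + 11 + 46 + 55 + 18 + 27 + 12 = 226.
Total exposure: 5 + 1 + 1 + 7 + 4 + 4 + 2 + 2 = 26 days.
By Gamma–Poisson conjugacy, the posterior is Gamma(α + Σx, β + Σt) = Gamma(10 + 226, 15 + 26) = Gamma(236, 41).
Posterior variance = α'/β'² = 236/1681.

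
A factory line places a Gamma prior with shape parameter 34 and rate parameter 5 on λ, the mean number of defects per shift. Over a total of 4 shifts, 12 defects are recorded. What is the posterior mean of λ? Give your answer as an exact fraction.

46/9

Total count 12 over total exposure 4 shifts.
By Gamma–Poisson conjugacy, the posterior is Gamma(α + Σx, β + Σt) = Gamma(34 + 12, 5 + 4) = Gamma(46, 9).
Posterior mean = α'/β' = 46/9.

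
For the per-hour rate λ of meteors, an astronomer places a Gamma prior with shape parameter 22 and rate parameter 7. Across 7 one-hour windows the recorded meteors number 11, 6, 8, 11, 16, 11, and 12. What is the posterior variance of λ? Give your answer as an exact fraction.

97/196

Total count: 11 + 6 + 8 + 11 + 16 + 11 + 12 = 75.
Total exposure: 7 hours.
By Gamma–Poisson conjugacy, the posterior is Gamma(α + Σx, β + Σt) = Gamma(22 + 75, 7 + 7) = Gamma(97, 14).
Posterior variance = α'/β'² = 97/196.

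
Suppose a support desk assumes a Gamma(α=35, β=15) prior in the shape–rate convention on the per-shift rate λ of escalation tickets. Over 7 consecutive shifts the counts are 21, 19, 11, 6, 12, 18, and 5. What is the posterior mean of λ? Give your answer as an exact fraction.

127/22

Total count: 21 + 19 + 11 + 6 + 12 + 18 + 5 = 92.
Total exposure: 7 shifts.
Conjugate update: add total count to the shape and total exposure to the rate, giving Gamma(127, 22).
Posterior mean = α'/β' = 127/22.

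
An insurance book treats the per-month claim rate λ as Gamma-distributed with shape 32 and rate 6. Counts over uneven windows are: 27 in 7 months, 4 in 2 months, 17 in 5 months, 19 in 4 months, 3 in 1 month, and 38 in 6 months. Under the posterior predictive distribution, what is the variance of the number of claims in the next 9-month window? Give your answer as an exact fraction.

Total count: 27 + 4 + 17 + 19 + 3 + 38 = 108.
Total exposure: 7 + 2 + 5 + 4 + 1 + 6 = 25 months.
Posterior: α' = 32 + 108 = 140, β' = 6 + 25 = 31.
The posterior predictive for a window of length T is Negative Binomial with variance T·α'·(β'+T)/β'² = 9·140·40/961 = 50400/961.

50400/961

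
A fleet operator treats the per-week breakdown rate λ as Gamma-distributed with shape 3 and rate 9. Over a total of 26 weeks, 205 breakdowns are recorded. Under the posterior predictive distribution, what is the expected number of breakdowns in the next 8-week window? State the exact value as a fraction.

Total count 205 over total exposure 26 weeks.
The Gamma prior is conjugate for the Poisson rate, so λ | data ~ Gamma(3+205, 9+26) = Gamma(208, 35).
Predictive mean over an 8-week window = T·E[λ|data] = 8·208/35 = 1664/35.

1664/35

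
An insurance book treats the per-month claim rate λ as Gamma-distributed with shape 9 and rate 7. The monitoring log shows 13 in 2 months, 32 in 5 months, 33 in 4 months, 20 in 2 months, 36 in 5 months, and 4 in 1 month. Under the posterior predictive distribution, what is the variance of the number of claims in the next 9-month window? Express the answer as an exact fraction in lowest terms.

46305/676

Total count: 13 + 32 + 33 + 20 + 36 + 4 = 138.
Total exposure: 2 + 5 + 4 + 2 + 5 + 1 = 19 months.
The Gamma prior is conjugate for the Poisson rate, so λ | data ~ Gamma(9+138, 7+19) = Gamma(147, 26).
The posterior predictive for a window of length T is Negative Binomial with variance T·α'·(β'+T)/β'² = 9·147·35/676 = 46305/676.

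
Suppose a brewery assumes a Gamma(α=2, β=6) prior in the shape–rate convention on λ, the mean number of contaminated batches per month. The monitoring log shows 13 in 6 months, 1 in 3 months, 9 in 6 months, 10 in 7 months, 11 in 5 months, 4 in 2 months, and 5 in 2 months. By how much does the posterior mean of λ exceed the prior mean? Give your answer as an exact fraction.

128/111

Total count: 13 + 1 + 9 + 10 + 11 + 4 + 5 = 53.
Total exposure: 6 + 3 + 6 + 7 + 5 + 2 + 2 = 31 months.
Conjugate update: add total count to the shape and total exposure to the rate, giving Gamma(55, 37).
Posterior mean = 55/37 = 55/37; prior mean = 2/6 = 1/3. Difference = 55/37 − 1/3 = 128/111.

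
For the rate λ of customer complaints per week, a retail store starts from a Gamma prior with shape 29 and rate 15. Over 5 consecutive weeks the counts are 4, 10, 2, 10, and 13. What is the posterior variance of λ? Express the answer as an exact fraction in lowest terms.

Total count: 4 + 10 + 2 + 10 + 13 = 39.
Total exposure: 5 weeks.
The Gamma prior is conjugate for the Poisson rate, so λ | data ~ Gamma(29+39, 15+5) = Gamma(68, 20).
Posterior variance = α'/β'² = 68/400 = 17/100.

17/100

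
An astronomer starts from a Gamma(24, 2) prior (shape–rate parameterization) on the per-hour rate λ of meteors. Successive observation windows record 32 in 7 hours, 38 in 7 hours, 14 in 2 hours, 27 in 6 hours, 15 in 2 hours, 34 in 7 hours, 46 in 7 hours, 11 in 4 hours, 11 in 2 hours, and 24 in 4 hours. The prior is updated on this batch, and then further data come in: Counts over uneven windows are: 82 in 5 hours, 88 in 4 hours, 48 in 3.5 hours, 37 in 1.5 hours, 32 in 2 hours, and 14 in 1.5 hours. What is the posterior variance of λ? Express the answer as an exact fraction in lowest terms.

Total count: 32 + 38 + 14 + 27 + 15 + 34 + 46 + 11 + 11 + 24 = 252.
Total exposure: 7 + 7 + 2 + 6 + 2 + 7 + 7 + 4 + 2 + 4 = 48 hours.
After the first batch: Gamma(24 + 252, 2 + 48) = Gamma(276, 50).
Total count: 82 + 88 + 48 + 37 + 32 + 14 = 301.
Total exposure: 5 + 4 + 3.5 + 1.5 + 2 + 1.5 = 17.5 hours.
After the second batch: Gamma(276 + 301, 50 + 17.5) = Gamma(577, 135/2).
Posterior variance = α'/β'² = 577/(18225/4) = 2308/18225.

2308/18225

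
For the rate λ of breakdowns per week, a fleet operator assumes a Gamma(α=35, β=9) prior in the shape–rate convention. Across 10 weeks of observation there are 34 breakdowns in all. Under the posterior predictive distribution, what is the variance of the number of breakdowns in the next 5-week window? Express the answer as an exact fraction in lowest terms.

8280/361

Total count 34 over total exposure 10 weeks.
Posterior: α' = 35 + 34 = 69, β' = 9 + 10 = 19.
The posterior predictive for a window of length T is Negative Binomial with variance T·α'·(β'+T)/β'² = 5·69·24/361 = 8280/361.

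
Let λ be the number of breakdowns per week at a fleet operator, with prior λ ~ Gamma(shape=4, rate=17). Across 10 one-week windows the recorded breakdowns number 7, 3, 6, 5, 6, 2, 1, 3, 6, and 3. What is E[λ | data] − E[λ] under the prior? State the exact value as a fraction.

674/459

Total count: 7 + 3 + 6 + 5 + 6 + 2 + 1 + 3 + 6 + 3 = 42.
Total exposure: 10 weeks.
Gamma(α, β) with Poisson data over total exposure Σt gives posterior Gamma(α+Σx, β+Σt) = Gamma(46, 27).
Posterior mean = 46/27 = 46/27; prior mean = 4/17 = 4/17. Difference = 46/27 − 4/17 = 674/459.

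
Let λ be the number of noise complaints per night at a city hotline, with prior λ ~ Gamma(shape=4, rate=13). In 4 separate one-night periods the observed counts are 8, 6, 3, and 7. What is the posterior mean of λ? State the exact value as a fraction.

Total count: 8 + 6 + 3 + 7 = 24.
Total exposure: 4 nights.
The Gamma prior is conjugate for the Poisson rate, so λ | data ~ Gamma(4+24, 13+4) = Gamma(28, 17).
Posterior mean = α'/β' = 28/17.

28/17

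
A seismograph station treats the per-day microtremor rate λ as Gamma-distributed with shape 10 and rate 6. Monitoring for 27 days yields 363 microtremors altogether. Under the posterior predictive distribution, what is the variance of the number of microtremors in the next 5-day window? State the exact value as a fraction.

70870/1089

Total count 363 over total exposure 27 days.
Gamma(α, β) with Poisson data over total exposure Σt gives posterior Gamma(α+Σx, β+Σt) = Gamma(373, 33).
The posterior predictive for a window of length T is Negative Binomial with variance T·α'·(β'+T)/β'² = 5·373·38/1089 = 70870/1089.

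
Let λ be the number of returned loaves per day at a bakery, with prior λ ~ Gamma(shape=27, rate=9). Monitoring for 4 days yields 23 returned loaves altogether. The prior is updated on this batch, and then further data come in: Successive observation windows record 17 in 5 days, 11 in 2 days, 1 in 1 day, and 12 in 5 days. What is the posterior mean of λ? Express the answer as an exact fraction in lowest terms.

7/2

Total count 23 over total exposure 4 days.
After the first batch: Gamma(27 + 23, 9 + 4) = Gamma(50, 13).
Total count: 17 + 11 + 1 + 12 = 41.
Total exposure: 5 + 2 + 1 + 5 = 13 days.
After the second batch: Gamma(50 + 41, 13 + 13) = Gamma(91, 26).
Posterior mean = α'/β' = 91/26 = 7/2.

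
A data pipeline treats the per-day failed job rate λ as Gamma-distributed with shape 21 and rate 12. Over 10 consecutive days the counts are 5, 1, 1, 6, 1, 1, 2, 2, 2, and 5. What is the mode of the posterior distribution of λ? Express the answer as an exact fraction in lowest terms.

Total count: 5 + 1 + 1 + 6 + 1 + 1 + 2 + 2 + 2 + 5 = 26.
Total exposure: 10 days.
Posterior: α' = 21 + 26 = 47, β' = 12 + 10 = 22.
Posterior mode = (α'−1)/β' = 46/22 = 23/11.

23/11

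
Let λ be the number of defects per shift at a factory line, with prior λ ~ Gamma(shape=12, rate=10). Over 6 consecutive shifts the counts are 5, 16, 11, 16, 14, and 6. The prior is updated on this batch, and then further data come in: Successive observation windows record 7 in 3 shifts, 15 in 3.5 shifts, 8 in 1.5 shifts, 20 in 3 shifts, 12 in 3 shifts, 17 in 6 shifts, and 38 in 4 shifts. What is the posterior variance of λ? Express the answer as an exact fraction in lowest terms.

197/1600

Total count: 5 + 16 + 11 + 16 + 14 + 6 = 68.
Total exposure: 6 shifts.
After the first batch: Gamma(12 + 68, 10 + 6) = Gamma(80, 16).
Total count: 7 + 15 + 8 + 20 + 12 + 17 + 38 = 117.
Total exposure: 3 + 3.5 + 1.5 + 3 + 3 + 6 + 4 = 24 shifts.
After the second batch: Gamma(80 + 117, 16 + 24) = Gamma(197, 40).
Posterior variance = α'/β'² = 197/1600.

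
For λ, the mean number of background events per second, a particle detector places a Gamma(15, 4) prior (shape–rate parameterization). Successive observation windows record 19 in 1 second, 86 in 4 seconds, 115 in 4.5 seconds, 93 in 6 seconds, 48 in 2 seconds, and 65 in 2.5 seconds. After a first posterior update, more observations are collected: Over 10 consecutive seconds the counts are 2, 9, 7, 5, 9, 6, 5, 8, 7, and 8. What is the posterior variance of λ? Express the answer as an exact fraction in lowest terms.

507/1156

Total count: 19 + 86 + 115 + 93 + 48 + 65 = 426.
Total exposure: 1 + 4 + 4.5 + 6 + 2 + 2.5 = 20 seconds.
After the first batch: Gamma(15 + 426, 4 + 20) = Gamma(441, 24).
Total count: 2 + 9 + 7 + 5 + 9 + 6 + 5 + 8 + 7 + 8 = 66.
Total exposure: 10 seconds.
After the second batch: Gamma(441 + 66, 24 + 10) = Gamma(507, 34).
Posterior variance = α'/β'² = 507/1156.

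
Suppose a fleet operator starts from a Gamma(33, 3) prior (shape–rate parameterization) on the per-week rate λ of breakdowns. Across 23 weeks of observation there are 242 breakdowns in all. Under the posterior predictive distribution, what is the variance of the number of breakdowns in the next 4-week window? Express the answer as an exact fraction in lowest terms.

8250/169

Total count 242 over total exposure 23 weeks.
Posterior: α' = 33 + 242 = 275, β' = 3 + 23 = 26.
The posterior predictive for a window of length T is Negative Binomial with variance T·α'·(β'+T)/β'² = 4·275·30/676 = 8250/169.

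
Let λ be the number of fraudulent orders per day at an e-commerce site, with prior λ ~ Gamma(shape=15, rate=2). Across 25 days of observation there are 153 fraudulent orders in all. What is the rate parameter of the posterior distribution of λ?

Total count 153 over total exposure 25 days.
Gamma(α, β) with Poisson data over total exposure Σt gives posterior Gamma(α+Σx, β+Σt) = Gamma(168, 27).

27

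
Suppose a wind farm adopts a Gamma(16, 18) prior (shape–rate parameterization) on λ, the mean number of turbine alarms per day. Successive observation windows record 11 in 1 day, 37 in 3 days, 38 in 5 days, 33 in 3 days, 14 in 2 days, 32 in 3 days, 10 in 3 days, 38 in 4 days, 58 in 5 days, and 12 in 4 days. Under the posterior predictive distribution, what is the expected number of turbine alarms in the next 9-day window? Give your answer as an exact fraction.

897/17

Total count: 11 + 37 + 38 + 33 + 14 + 32 + 10 + 38 + 58 + 12 = 283.
Total exposure: 1 + 3 + 5 + 3 + 2 + 3 + 3 + 4 + 5 + 4 = 33 days.
The Gamma prior is conjugate for the Poisson rate, so λ | data ~ Gamma(16+283, 18+33) = Gamma(299, 51).
Predictive mean over a 9-day window = T·E[λ|data] = 9·299/51 = 897/17.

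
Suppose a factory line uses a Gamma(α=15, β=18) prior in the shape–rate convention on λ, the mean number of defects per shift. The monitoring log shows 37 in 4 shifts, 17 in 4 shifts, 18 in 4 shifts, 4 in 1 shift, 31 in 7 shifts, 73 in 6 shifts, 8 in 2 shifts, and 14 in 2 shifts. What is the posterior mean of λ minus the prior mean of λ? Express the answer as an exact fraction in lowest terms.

Total count: 37 + 17 + 18 + 4 + 31 + 73 + 8 + 14 = 202.
Total exposure: 4 + 4 + 4 + 1 + 7 + 6 + 2 + 2 = 30 shifts.
Gamma(α, β) with Poisson data over total exposure Σt gives posterior Gamma(α+Σx, β+Σt) = Gamma(217, 48).
Posterior mean = 217/48 = 217/48; prior mean = 15/18 = 5/6. Difference = 217/48 − 5/6 = 59/16.

59/16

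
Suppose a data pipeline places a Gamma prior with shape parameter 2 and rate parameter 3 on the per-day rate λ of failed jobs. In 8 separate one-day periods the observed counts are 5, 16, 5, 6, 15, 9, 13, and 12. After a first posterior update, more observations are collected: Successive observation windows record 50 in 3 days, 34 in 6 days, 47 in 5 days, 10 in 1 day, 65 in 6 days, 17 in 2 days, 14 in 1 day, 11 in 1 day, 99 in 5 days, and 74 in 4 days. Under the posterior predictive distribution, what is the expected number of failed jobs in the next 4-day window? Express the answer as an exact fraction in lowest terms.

Total count: 5 + 16 + 5 + 6 + 15 + 9 + 13 + 12 = 81.
Total exposure: 8 days.
After the first batch: Gamma(2 + 81, 3 + 8) = Gamma(83, 11).
Total count: 50 + 34 + 47 + 10 + 65 + 17 + 14 + 11 + 99 + 74 = 421.
Total exposure: 3 + 6 + 5 + 1 + 6 + 2 + 1 + 1 + 5 + 4 = 34 days.
After the second batch: Gamma(83 + 421, 11 + 34) = Gamma(504, 45).
Predictive mean over a 4-day window = T·E[λ|data] = 4·504/45 = 224/5.

224/5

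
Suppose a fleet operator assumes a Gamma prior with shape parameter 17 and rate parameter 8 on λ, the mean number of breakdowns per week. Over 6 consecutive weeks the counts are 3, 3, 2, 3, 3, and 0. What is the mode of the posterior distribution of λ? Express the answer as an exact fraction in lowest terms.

Total count: 3 + 3 + 2 + 3 + 3 + 0 = 14.
Total exposure: 6 weeks.
Posterior: α' = 17 + 14 = 31, β' = 8 + 6 = 14.
Posterior mode = (α'−1)/β' = 30/14 = 15/7.

15/7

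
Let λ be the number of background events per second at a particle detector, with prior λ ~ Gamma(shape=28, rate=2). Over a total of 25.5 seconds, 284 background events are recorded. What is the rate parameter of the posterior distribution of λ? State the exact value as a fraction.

55/2

Total count 284 over total exposure 25.5 seconds.
By Gamma–Poisson conjugacy, the posterior is Gamma(α + Σx, β + Σt) = Gamma(28 + 284, 2 + 25.5) = Gamma(312, 55/2).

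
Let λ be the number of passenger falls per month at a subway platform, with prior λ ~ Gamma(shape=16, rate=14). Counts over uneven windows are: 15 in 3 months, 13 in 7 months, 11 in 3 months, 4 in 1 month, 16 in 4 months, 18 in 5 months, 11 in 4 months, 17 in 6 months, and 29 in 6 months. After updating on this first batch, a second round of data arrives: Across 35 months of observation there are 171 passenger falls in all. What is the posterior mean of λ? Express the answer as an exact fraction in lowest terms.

Total count: 15 + 13 + 11 + 4 + 16 + 18 + 11 + 17 + 29 = 134.
Total exposure: 3 + 7 + 3 + 1 + 4 + 5 + 4 + 6 + 6 = 39 months.
After the first batch: Gamma(16 + 134, 14 + 39) = Gamma(150, 53).
Total count 171 over total exposure 35 months.
After the second batch: Gamma(150 + 171, 53 + 35) = Gamma(321, 88).
Posterior mean = α'/β' = 321/88.

321/88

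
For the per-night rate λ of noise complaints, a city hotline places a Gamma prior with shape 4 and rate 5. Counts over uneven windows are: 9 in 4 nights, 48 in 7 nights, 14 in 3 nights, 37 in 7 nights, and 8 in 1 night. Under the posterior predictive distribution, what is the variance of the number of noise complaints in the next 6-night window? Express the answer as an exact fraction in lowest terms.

880/27

Total count: 9 + 48 + 14 + 37 + 8 = 116.
Total exposure: 4 + 7 + 3 + 7 + 1 = 22 nights.
By Gamma–Poisson conjugacy, the posterior is Gamma(α + Σx, β + Σt) = Gamma(4 + 116, 5 + 22) = Gamma(120, 27).
The posterior predictive for a window of length T is Negative Binomial with variance T·α'·(β'+T)/β'² = 6·120·33/729 = 880/27.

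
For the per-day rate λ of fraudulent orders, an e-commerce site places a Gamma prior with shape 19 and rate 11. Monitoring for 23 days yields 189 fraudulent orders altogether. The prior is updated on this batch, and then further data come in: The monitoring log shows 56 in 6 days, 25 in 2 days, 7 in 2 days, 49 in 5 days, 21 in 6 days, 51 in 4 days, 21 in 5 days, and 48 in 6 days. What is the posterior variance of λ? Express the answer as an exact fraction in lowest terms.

Total count 189 over total exposure 23 days.
After the first batch: Gamma(19 + 189, 11 + 23) = Gamma(208, 34).
Total count: 56 + 25 + 7 + 49 + 21 + 51 + 21 + 48 = 278.
Total exposure: 6 + 2 + 2 + 5 + 6 + 4 + 5 + 6 = 36 days.
After the second batch: Gamma(208 + 278, 34 + 36) = Gamma(486, 70).
Posterior variance = α'/β'² = 486/4900 = 243/2450.

243/2450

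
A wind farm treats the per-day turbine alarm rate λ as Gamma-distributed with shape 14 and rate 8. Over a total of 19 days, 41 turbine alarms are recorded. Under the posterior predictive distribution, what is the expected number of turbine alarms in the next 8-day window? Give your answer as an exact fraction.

Total count 41 over total exposure 19 days.
By Gamma–Poisson conjugacy, the posterior is Gamma(α + Σx, β + Σt) = Gamma(14 + 41, 8 + 19) = Gamma(55, 27).
Predictive mean over an 8-day window = T·E[λ|data] = 8·55/27 = 440/27.

440/27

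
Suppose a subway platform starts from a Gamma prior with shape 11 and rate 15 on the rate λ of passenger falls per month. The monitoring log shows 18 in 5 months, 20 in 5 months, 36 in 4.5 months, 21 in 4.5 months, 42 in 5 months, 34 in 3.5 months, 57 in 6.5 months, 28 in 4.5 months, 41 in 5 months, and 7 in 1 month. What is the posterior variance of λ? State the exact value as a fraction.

180/2023

Total count: 18 + 20 + 36 + 21 + 42 + 34 + 57 + 28 + 41 + 7 = 304.
Total exposure: 5 + 5 + 4.5 + 4.5 + 5 + 3.5 + 6.5 + 4.5 + 5 + 1 = 44.5 months.
Posterior: α' = 11 + 304 = 315, β' = 15 + 44.5 = 119/2.
Posterior variance = α'/β'² = 315/(14161/4) = 180/2023.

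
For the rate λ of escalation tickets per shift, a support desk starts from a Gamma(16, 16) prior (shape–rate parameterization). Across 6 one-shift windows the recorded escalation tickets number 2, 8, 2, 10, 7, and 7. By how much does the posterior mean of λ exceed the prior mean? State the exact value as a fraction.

15/11

Total count: 2 + 8 + 2 + 10 + 7 + 7 = 36.
Total exposure: 6 shifts.
The Gamma prior is conjugate for the Poisson rate, so λ | data ~ Gamma(16+36, 16+6) = Gamma(52, 22).
Posterior mean = 52/22 = 26/11; prior mean = 16/16 = 1. Difference = 26/11 − 1 = 15/11.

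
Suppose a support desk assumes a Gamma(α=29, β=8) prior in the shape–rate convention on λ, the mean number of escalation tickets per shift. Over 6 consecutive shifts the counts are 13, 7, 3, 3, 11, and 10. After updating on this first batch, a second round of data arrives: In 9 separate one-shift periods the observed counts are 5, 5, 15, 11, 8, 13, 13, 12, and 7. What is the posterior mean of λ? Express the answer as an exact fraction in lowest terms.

165/23

Total count: 13 + 7 + 3 + 3 + 11 + 10 = 47.
Total exposure: 6 shifts.
After the first batch: Gamma(29 + 47, 8 + 6) = Gamma(76, 14).
Total count: 5 + 5 + 15 + 11 + 8 + 13 + 13 + 12 + 7 = 89.
Total exposure: 9 shifts.
After the second batch: Gamma(76 + 89, 14 + 9) = Gamma(165, 23).
Posterior mean = α'/β' = 165/23.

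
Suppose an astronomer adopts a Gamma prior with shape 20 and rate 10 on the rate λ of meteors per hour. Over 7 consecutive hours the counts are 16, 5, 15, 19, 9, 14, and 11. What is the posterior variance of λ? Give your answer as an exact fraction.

109/289

Total count: 16 + 5 + 15 + 19 + 9 + 14 + 11 = 89.
Total exposure: 7 hours.
The Gamma prior is conjugate for the Poisson rate, so λ | data ~ Gamma(20+89, 10+7) = Gamma(109, 17).
Posterior variance = α'/β'² = 109/289.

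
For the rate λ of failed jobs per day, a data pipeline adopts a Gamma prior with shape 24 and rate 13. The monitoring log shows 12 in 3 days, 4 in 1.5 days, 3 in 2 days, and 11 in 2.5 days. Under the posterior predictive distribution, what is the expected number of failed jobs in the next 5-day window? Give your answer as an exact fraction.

Total count: 12 + 4 + 3 + 11 = 30.
Total exposure: 3 + 1.5 + 2 + 2.5 = 9 days.
Gamma(α, β) with Poisson data over total exposure Σt gives posterior Gamma(α+Σx, β+Σt) = Gamma(54, 22).
Predictive mean over a 5-day window = T·E[λ|data] = 5·54/22 = 135/11.

135/11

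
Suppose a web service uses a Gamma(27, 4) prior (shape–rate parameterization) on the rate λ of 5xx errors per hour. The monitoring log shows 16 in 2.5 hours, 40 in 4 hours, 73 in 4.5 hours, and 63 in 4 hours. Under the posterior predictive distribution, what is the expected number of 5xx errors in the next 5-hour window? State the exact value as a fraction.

1095/19

Total count: 16 + 40 + 73 + 63 = 192.
Total exposure: 2.5 + 4 + 4.5 + 4 = 15 hours.
Gamma(α, β) with Poisson data over total exposure Σt gives posterior Gamma(α+Σx, β+Σt) = Gamma(219, 19).
Predictive mean over a 5-hour window = T·E[λ|data] = 5·219/19 = 1095/19.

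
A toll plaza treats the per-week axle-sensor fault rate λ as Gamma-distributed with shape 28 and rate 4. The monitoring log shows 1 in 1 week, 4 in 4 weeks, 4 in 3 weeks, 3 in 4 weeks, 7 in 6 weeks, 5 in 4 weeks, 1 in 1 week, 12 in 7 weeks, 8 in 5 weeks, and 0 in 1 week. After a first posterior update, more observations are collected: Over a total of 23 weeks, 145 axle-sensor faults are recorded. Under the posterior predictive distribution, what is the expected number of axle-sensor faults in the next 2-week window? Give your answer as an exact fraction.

436/63

Total count: 1 + 4 + 4 + 3 + 7 + 5 + 1 + 12 + 8 + 0 = 45.
Total exposure: 1 + 4 + 3 + 4 + 6 + 4 + 1 + 7 + 5 + 1 = 36 weeks.
After the first batch: Gamma(28 + 45, 4 + 36) = Gamma(73, 40).
Total count 145 over total exposure 23 weeks.
After the second batch: Gamma(73 + 145, 40 + 23) = Gamma(218, 63).
Predictive mean over a 2-week window = T·E[λ|data] = 2·218/63 = 436/63.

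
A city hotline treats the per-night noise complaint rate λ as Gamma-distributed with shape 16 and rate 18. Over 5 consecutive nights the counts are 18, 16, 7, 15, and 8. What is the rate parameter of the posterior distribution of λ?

23

Total count: 18 + 16 + 7 + 15 + 8 = 64.
Total exposure: 5 nights.
Conjugate update: add total count to the shape and total exposure to the rate, giving Gamma(80, 23).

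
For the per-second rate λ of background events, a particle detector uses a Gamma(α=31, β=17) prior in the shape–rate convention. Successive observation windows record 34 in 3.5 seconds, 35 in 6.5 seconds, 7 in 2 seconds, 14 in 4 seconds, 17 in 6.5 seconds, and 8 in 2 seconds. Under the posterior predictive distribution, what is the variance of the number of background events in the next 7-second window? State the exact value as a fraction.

198268/6889

Total count: 34 + 35 + 7 + 14 + 17 + 8 = 115.
Total exposure: 3.5 + 6.5 + 2 + 4 + 6.5 + 2 = 24.5 seconds.
Posterior: α' = 31 + 115 = 146, β' = 17 + 24.5 = 83/2.
The posterior predictive for a window of length T is Negative Binomial with variance T·α'·(β'+T)/β'² = 7·146·(97/2)/(6889/4) = 198268/6889.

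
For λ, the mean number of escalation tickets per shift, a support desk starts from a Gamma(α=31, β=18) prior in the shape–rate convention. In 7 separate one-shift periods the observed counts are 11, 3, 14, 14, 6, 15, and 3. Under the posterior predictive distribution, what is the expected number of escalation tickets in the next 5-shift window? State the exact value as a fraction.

Total count: 11 + 3 + 14 + 14 + 6 + 15 + 3 = 66.
Total exposure: 7 shifts.
The Gamma prior is conjugate for the Poisson rate, so λ | data ~ Gamma(31+66, 18+7) = Gamma(97, 25).
Predictive mean over a 5-shift window = T·E[λ|data] = 5·97/25 = 97/5.

97/5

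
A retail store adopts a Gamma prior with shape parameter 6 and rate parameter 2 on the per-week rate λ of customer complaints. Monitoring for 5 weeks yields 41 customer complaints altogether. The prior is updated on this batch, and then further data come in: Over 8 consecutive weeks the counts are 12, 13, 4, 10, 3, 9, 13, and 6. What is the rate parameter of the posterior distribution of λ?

15

Total count 41 over total exposure 5 weeks.
After the first batch: Gamma(6 + 41, 2 + 5) = Gamma(47, 7).
Total count: 12 + 13 + 4 + 10 + 3 + 9 + 13 + 6 = 70.
Total exposure: 8 weeks.
After the second batch: Gamma(47 + 70, 7 + 8) = Gamma(117, 15).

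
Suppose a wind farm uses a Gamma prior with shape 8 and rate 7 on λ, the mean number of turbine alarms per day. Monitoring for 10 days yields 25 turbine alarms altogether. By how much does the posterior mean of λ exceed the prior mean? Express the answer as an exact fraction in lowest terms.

95/119

Total count 25 over total exposure 10 days.
By Gamma–Poisson conjugacy, the posterior is Gamma(α + Σx, β + Σt) = Gamma(8 + 25, 7 + 10) = Gamma(33, 17).
Posterior mean = 33/17 = 33/17; prior mean = 8/7 = 8/7. Difference = 33/17 − 8/7 = 95/119.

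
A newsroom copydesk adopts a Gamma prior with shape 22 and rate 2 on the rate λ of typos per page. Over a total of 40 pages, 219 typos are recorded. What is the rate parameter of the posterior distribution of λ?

42

Total count 219 over total exposure 40 pages.
The Gamma prior is conjugate for the Poisson rate, so λ | data ~ Gamma(22+219, 2+40) = Gamma(241, 42).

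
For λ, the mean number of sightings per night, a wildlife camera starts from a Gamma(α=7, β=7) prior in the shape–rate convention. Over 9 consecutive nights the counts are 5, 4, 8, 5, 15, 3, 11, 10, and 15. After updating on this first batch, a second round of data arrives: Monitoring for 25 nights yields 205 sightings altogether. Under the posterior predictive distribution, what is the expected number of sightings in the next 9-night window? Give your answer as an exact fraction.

2592/41

Total count: 5 + 4 + 8 + 5 + 15 + 3 + 11 + 10 + 15 = 76.
Total exposure: 9 nights.
After the first batch: Gamma(7 + 76, 7 + 9) = Gamma(83, 16).
Total count 205 over total exposure 25 nights.
After the second batch: Gamma(83 + 205, 16 + 25) = Gamma(288, 41).
Predictive mean over a 9-night window = T·E[λ|data] = 9·288/41 = 2592/41.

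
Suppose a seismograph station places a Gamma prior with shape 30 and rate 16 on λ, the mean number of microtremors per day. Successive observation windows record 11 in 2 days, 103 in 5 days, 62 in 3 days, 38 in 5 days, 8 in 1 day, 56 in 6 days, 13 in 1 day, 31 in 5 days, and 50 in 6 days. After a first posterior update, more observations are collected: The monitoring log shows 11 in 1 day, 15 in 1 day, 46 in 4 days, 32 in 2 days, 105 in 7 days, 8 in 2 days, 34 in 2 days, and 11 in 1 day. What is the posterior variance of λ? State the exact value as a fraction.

Total count: 11 + 103 + 62 + 38 + 8 + 56 + 13 + 31 + 50 = 372.
Total exposure: 2 + 5 + 3 + 5 + 1 + 6 + 1 + 5 + 6 = 34 days.
After the first batch: Gamma(30 + 372, 16 + 34) = Gamma(402, 50).
Total count: 11 + 15 + 46 + 32 + 105 + 8 + 34 + 11 = 262.
Total exposure: 1 + 1 + 4 + 2 + 7 + 2 + 2 + 1 = 20 days.
After the second batch: Gamma(402 + 262, 50 + 20) = Gamma(664, 70).
Posterior variance = α'/β'² = 664/4900 = 166/1225.

166/1225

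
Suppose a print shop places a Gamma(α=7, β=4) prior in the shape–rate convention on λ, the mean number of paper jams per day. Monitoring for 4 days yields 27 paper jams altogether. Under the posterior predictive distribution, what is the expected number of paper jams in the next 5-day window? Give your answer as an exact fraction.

85/4

Total count 27 over total exposure 4 days.
Gamma(α, β) with Poisson data over total exposure Σt gives posterior Gamma(α+Σx, β+Σt) = Gamma(34, 8).
Predictive mean over a 5-day window = T·E[λ|data] = 5·34/8 = 85/4.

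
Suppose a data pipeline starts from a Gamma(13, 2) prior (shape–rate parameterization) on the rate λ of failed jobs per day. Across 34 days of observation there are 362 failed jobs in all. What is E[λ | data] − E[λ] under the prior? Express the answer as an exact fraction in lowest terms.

47/12

Total count 362 over total exposure 34 days.
The Gamma prior is conjugate for the Poisson rate, so λ | data ~ Gamma(13+362, 2+34) = Gamma(375, 36).
Posterior mean = 375/36 = 125/12; prior mean = 13/2 = 13/2. Difference = 125/12 − 13/2 = 47/12.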